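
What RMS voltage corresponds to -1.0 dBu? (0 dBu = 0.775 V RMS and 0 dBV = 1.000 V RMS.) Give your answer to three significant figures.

0.691 V

V = 0.775 V × 10^(-1.0/20).
= 0.775 × 0.8913 = 0.691 V.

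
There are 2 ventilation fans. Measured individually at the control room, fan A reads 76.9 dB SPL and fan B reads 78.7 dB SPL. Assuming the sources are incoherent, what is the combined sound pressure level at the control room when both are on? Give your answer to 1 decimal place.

Incoherent sources sum as intensities:
L_total = 10·log₁₀(10^(76.9/10) + 10^(78.7/10)) = 10·log₁₀(123100000) = 80.9 dB SPL.

80.9 dB SPL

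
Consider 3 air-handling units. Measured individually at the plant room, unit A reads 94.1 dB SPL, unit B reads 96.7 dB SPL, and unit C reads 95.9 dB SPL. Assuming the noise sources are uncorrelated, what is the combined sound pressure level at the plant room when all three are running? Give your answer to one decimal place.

100.5 dB SPL

Incoherent sources sum as intensities:
L_total = 10·log₁₀(10^(94.1/10) + 10^(96.7/10) + 10^(95.9/10)) = 10·log₁₀(11138000000) = 100.5 dB SPL.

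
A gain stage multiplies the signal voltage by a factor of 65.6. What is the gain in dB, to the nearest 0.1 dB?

36.3 dB

Voltage ratio → dB uses the 20·log₁₀ form:
20·log₁₀(65.6) = 36.3 dB.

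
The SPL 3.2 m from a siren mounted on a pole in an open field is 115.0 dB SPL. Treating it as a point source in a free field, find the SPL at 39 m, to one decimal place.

Free-field point source: level drops by 20·log₁₀ of the distance ratio.
ΔL = −20·log₁₀(39/3.2) = -21.72 dB, so L₂ = 115.0 + (-21.72) = 93.3 dB SPL.

93.3 dB SPL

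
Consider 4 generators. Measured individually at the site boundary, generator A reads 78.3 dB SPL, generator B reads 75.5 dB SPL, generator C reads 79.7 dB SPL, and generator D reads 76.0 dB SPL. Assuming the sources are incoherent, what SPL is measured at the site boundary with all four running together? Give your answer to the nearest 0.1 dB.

83.7 dB SPL

Uncorrelated sources add in intensity (power), not in dB.
L_total = 10·log₁₀(10^(78.3/10) + 10^(75.5/10) + 10^(79.7/10) + 10^(76.0/10)) = 10·log₁₀(236200000) = 83.7 dB SPL.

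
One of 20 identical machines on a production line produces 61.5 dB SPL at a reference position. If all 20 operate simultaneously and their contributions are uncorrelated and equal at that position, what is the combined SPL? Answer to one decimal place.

20 equal incoherent sources raise the level by 10·log₁₀(20) = 13.01 dB.
L_total = 61.5 + 13.01 = 74.5 dB SPL.

74.5 dB SPL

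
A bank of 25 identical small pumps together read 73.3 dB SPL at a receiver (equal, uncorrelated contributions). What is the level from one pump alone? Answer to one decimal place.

25 equal incoherent sources add 10·log₁₀(25) = 13.98 dB over one source.
L_one = 73.3 − 13.98 = 59.3 dB SPL.

59.3 dB SPL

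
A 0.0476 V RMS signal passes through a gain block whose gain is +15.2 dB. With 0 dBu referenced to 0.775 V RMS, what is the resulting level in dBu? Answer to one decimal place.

-9.0 dBu

Input level: 20·log₁₀(0.0476/0.775) = -24.23 dBu.
Output: -24.23 + 15.2 = -9.0 dBu.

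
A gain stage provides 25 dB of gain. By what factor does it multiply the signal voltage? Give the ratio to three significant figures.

17.8

Voltage ratio = 10^(dB/20).
10^(25/20) = 10^(1.250) = 17.8.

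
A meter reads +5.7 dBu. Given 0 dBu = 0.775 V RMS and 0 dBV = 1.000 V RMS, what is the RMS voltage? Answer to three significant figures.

V = 0.775 V × 10^(+5.7/20).
= 0.775 × 1.928 = 1.49 V.

1.49 V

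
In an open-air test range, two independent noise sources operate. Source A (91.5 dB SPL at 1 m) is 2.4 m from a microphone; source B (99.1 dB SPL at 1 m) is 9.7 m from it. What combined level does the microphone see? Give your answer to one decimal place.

85.2 dB SPL

At the listener: L_A = 91.5 − 20·log₁₀(2.4) = 83.90 dB; L_B = 99.1 − 20·log₁₀(9.7) = 79.36 dB.
Combined: 10·log₁₀(10^(83.90/10)+10^(79.36/10)) = 85.2 dB SPL.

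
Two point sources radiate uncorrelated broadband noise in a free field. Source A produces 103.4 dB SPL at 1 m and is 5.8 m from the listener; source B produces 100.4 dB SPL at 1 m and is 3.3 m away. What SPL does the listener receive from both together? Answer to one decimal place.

At the listener: L_A = 103.4 − 20·log₁₀(5.8) = 88.13 dB; L_B = 100.4 − 20·log₁₀(3.3) = 90.03 dB.
Combined: 10·log₁₀(10^(88.13/10)+10^(90.03/10)) = 92.2 dB SPL.

92.2 dB SPL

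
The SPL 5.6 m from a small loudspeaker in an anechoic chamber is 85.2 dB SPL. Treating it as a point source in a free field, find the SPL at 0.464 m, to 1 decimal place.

106.8 dB SPL

For a point source in a free field, ΔL = −20·log₁₀(d₂/d₁).
ΔL = −20·log₁₀(0.464/5.6) = 21.63 dB, so L₂ = 85.2 + (21.63) = 106.8 dB SPL.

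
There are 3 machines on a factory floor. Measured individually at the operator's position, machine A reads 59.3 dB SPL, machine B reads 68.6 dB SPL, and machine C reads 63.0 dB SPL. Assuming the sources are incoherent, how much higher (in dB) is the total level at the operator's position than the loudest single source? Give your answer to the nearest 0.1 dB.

Incoherent sources sum as intensities:
L_total = 10·log₁₀(10^(59.3/10) + 10^(68.6/10) + 10^(63.0/10)) = 70.04 dB SPL.
Excess over the loudest (68.6 dB): 70.04 − 68.6 = 1.4 dB.

1.4 dB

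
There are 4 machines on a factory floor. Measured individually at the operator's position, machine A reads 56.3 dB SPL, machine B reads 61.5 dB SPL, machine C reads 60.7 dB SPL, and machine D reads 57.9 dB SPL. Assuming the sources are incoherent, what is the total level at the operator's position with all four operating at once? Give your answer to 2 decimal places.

Uncorrelated sources add in intensity (power), not in dB.
L_total = 10·log₁₀(10^(56.3/10) + 10^(61.5/10) + 10^(60.7/10) + 10^(57.9/10)) = 10·log₁₀(3631000) = 65.60 dB SPL.

65.60 dB SPL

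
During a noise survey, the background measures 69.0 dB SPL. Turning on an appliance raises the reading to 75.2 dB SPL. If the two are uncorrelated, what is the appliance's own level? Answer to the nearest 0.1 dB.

Subtract intensities: L_src = 10·log₁₀(10^(L_total/10) − 10^(L_bg/10)).
L_src = 10·log₁₀(10^(75.2/10) − 10^(69.0/10)) = 10·log₁₀(25170000) = 74.0 dB SPL.

74.0 dB SPL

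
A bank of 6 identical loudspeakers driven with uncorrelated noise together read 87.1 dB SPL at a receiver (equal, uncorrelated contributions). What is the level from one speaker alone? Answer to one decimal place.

79.3 dB SPL

6 equal incoherent sources add 10·log₁₀(6) = 7.78 dB over one source.
L_one = 87.1 − 7.78 = 79.3 dB SPL.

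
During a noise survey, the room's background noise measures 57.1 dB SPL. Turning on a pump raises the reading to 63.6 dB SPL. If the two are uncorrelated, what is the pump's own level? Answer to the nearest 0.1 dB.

62.5 dB SPL

Subtract intensities: L_src = 10·log₁₀(10^(L_total/10) − 10^(L_bg/10)).
L_src = 10·log₁₀(10^(63.6/10) − 10^(57.1/10)) = 10·log₁₀(1778000) = 62.5 dB SPL.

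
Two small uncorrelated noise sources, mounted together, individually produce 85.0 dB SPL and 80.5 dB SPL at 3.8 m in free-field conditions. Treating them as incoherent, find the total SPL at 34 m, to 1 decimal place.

Combined at 3.8 m: 10·log₁₀(10^(85.0/10)+10^(80.5/10)) = 86.32 dB SPL.
Then apply −20·log₁₀(34/3.8) = -19.03 dB → 67.3 dB SPL.

67.3 dB SPL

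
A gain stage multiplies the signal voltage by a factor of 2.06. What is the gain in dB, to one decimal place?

6.3 dB

Voltage is an amplitude quantity, so gain = 20·log₁₀(V_out/V_in).
20·log₁₀(2.06) = 6.3 dB.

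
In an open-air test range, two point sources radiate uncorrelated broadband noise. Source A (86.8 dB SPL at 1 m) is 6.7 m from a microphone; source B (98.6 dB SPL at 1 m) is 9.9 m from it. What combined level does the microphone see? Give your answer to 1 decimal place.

79.3 dB SPL

At the listener: L_A = 86.8 − 20·log₁₀(6.7) = 70.28 dB; L_B = 98.6 − 20·log₁₀(9.9) = 78.69 dB.
Combined: 10·log₁₀(10^(70.28/10)+10^(78.69/10)) = 79.3 dB SPL.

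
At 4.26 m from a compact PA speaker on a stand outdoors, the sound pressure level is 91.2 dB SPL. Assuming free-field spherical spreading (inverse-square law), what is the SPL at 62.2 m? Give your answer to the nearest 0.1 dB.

67.9 dB SPL

For a point source in a free field, ΔL = −20·log₁₀(d₂/d₁).
ΔL = −20·log₁₀(62.2/4.26) = -23.29 dB, so L₂ = 91.2 + (-23.29) = 67.9 dB SPL.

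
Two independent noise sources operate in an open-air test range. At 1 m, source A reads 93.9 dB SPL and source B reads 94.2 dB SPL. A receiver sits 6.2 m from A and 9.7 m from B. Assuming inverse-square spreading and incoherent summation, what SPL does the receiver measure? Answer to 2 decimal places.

At the listener: L_A = 93.9 − 20·log₁₀(6.2) = 78.052 dB; L_B = 94.2 − 20·log₁₀(9.7) = 74.465 dB.
Combined: 10·log₁₀(10^(78.052/10)+10^(74.465/10)) = 79.63 dB SPL.

79.63 dB SPL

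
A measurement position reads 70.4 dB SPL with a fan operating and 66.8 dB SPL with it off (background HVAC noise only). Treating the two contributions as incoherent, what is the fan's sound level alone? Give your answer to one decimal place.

67.9 dB SPL

Remove the background by subtracting linear intensities:
L_src = 10·log₁₀(10^(70.4/10) − 10^(66.8/10)) = 10·log₁₀(6178000) = 67.9 dB SPL.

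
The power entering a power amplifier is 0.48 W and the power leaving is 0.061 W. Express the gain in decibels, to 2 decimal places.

-8.96 dB

Power is a power quantity, so gain = 10·log₁₀(P_out/P_in).
10·log₁₀(0.061/0.48) = 10·log₁₀(0.1271) = -8.96 dB.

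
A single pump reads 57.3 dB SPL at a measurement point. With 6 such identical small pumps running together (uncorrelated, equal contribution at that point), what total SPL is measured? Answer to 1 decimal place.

65.1 dB SPL

6 equal incoherent sources raise the level by 10·log₁₀(6) = 7.78 dB.
L_total = 57.3 + 7.78 = 65.1 dB SPL.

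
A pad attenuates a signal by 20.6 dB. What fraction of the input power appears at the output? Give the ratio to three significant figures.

0.00871

Power ratio = 10^(dB/10).
10^(-20.6/10) = 10^(-2.060) = 0.00871.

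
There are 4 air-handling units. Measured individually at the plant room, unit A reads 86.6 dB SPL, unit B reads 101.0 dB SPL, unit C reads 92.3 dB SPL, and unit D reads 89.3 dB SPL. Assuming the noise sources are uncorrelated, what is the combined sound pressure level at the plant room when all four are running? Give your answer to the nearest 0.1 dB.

101.9 dB SPL

Add the sources as powers (linear), then convert back to dB:
L_total = 10·log₁₀(10^(86.6/10) + 10^(101.0/10) + 10^(92.3/10) + 10^(89.3/10)) = 10·log₁₀(15596000000) = 101.9 dB SPL.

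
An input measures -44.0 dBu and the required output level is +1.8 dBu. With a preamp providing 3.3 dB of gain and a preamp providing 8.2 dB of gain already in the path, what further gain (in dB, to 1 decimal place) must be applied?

The required make-up gain is the shortfall in the dB sum.
G = +1.8 − (-44.0) − 3.3 − 8.2 = 34.3 dB.

34.3 dB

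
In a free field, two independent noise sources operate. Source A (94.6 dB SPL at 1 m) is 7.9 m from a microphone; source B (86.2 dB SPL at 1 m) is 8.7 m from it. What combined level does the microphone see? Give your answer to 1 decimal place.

77.1 dB SPL

At the listener: L_A = 94.6 − 20·log₁₀(7.9) = 76.65 dB; L_B = 86.2 − 20·log₁₀(8.7) = 67.41 dB.
Combined: 10·log₁₀(10^(76.65/10)+10^(67.41/10)) = 77.1 dB SPL.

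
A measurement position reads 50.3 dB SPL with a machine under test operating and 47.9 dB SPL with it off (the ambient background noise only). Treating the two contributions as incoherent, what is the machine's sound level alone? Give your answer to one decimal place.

46.6 dB SPL

Subtract intensities: L_src = 10·log₁₀(10^(L_total/10) − 10^(L_bg/10)).
L_src = 10·log₁₀(10^(50.3/10) − 10^(47.9/10)) = 10·log₁₀(45490) = 46.6 dB SPL.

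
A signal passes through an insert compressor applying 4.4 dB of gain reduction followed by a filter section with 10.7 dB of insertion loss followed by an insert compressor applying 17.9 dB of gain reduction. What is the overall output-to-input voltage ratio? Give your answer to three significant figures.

0.0224

Net gain = (−4.4) + (−10.7) + (−17.9) = -33.0 dB.
Voltage ratio = 10^(-33.0/20) = 0.0224.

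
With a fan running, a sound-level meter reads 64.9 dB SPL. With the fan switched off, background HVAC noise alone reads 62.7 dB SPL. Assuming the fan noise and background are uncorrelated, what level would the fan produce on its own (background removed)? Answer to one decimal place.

60.9 dB SPL

Background correction is a power subtraction:
L_src = 10·log₁₀(10^(64.9/10) − 10^(62.7/10)) = 10·log₁₀(1228000) = 60.9 dB SPL.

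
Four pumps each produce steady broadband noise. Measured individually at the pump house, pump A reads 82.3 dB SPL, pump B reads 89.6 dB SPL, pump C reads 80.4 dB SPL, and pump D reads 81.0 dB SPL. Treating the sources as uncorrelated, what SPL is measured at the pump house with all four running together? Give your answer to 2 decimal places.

91.20 dB SPL

Add the sources as powers (linear), then convert back to dB:
L_total = 10·log₁₀(10^(82.3/10) + 10^(89.6/10) + 10^(80.4/10) + 10^(81.0/10)) = 10·log₁₀(1317000000) = 91.20 dB SPL.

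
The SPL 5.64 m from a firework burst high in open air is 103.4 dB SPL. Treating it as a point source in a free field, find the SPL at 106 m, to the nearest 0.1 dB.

77.9 dB SPL

For a point source in a free field, ΔL = −20·log₁₀(d₂/d₁).
ΔL = −20·log₁₀(106/5.64) = -25.48 dB, so L₂ = 103.4 + (-25.48) = 77.9 dB SPL.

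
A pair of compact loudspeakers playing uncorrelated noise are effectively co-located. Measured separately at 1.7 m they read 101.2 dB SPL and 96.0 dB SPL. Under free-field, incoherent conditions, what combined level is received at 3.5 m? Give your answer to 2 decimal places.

96.07 dB SPL

Combined at 1.7 m: 10·log₁₀(10^(101.2/10)+10^(96.0/10)) = 102.346 dB SPL.
Then apply −20·log₁₀(3.5/1.7) = -6.272 dB → 96.07 dB SPL.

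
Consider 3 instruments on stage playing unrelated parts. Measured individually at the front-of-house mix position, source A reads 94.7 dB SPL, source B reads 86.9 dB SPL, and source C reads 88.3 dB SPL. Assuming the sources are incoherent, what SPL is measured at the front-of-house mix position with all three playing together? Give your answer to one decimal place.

Incoherent sources sum as intensities:
L_total = 10·log₁₀(10^(94.7/10) + 10^(86.9/10) + 10^(88.3/10)) = 10·log₁₀(4117000000) = 96.1 dB SPL.

96.1 dB SPL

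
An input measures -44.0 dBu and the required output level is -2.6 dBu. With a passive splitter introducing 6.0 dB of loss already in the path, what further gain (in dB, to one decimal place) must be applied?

The required make-up gain is the shortfall in the dB sum.
G = -2.6 − (-44.0) + 6.0 = 47.4 dB.

47.4 dB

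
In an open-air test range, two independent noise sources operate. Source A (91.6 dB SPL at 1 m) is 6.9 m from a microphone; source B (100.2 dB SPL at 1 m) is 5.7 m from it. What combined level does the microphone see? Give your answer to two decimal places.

85.47 dB SPL

At the listener: L_A = 91.6 − 20·log₁₀(6.9) = 74.823 dB; L_B = 100.2 − 20·log₁₀(5.7) = 85.083 dB.
Combined: 10·log₁₀(10^(74.823/10)+10^(85.083/10)) = 85.47 dB SPL.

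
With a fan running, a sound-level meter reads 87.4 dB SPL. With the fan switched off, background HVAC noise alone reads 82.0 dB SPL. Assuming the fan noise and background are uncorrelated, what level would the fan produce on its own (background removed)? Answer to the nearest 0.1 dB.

85.9 dB SPL

Background correction is a power subtraction:
L_src = 10·log₁₀(10^(87.4/10) − 10^(82.0/10)) = 10·log₁₀(391100000) = 85.9 dB SPL.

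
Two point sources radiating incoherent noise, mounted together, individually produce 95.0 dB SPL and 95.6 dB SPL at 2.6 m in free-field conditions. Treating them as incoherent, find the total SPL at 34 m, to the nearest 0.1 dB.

76.0 dB SPL

Combined at 2.6 m: 10·log₁₀(10^(95.0/10)+10^(95.6/10)) = 98.32 dB SPL.
Then apply −20·log₁₀(34/2.6) = -22.33 dB → 76.0 dB SPL.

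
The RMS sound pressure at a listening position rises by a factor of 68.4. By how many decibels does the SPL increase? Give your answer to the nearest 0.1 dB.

SPL change from a pressure ratio uses the 20·log₁₀ form:
20·log₁₀(68.4) = 36.7 dB.

36.7 dB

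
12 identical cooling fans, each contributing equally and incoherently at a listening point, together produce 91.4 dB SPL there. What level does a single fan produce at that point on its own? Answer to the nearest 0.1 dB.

12 equal incoherent sources add 10·log₁₀(12) = 10.79 dB over one source.
L_one = 91.4 − 10.79 = 80.6 dB SPL.

80.6 dB SPL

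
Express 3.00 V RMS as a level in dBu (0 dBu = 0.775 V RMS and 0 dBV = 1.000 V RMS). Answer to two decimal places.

+11.76 dBu

dBu = 20·log₁₀(V / 0.775 V).
20·log₁₀(3.00/0.775) = +11.76 dBu.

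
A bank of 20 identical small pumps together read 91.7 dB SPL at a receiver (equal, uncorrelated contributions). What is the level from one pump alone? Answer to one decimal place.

78.7 dB SPL

20 equal incoherent sources add 10·log₁₀(20) = 13.01 dB over one source.
L_one = 91.7 − 13.01 = 78.7 dB SPL.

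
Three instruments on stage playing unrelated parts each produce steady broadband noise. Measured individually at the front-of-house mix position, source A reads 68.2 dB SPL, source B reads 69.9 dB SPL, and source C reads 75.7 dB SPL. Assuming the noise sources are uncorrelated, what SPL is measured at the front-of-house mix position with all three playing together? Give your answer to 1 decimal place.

Incoherent sources sum as intensities:
L_total = 10·log₁₀(10^(68.2/10) + 10^(69.9/10) + 10^(75.7/10)) = 10·log₁₀(53530000) = 77.3 dB SPL.

77.3 dB SPL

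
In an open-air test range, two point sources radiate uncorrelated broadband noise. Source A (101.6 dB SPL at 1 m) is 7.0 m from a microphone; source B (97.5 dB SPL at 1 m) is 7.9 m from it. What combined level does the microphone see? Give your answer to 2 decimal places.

At the listener: L_A = 101.6 − 20·log₁₀(7.0) = 84.698 dB; L_B = 97.5 − 20·log₁₀(7.9) = 79.547 dB.
Combined: 10·log₁₀(10^(84.698/10)+10^(79.547/10)) = 85.86 dB SPL.

85.86 dB SPL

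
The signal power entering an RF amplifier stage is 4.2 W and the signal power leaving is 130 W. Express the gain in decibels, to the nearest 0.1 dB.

14.9 dB

For a power ratio, dB = 10·log₁₀(P₂/P₁).
10·log₁₀(130/4.2) = 10·log₁₀(30.95) = 14.9 dB.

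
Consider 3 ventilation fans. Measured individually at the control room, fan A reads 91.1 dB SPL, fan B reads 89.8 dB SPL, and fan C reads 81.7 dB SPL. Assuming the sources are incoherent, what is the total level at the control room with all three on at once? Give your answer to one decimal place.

Incoherent sources sum as intensities:
L_total = 10·log₁₀(10^(91.1/10) + 10^(89.8/10) + 10^(81.7/10)) = 10·log₁₀(2391000000) = 93.8 dB SPL.

93.8 dB SPL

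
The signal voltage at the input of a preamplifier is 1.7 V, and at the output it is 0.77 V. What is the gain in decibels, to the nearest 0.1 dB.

Voltage is an amplitude quantity, so gain = 20·log₁₀(V_out/V_in).
20·log₁₀(0.77/1.7) = 20·log₁₀(0.4529) = -6.9 dB.

-6.9 dB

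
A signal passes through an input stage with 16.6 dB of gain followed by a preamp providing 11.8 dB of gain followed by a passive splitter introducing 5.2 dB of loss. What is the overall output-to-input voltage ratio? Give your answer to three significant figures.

Net gain = 16.6 + 11.8 + (−5.2) = 23.2 dB.
Voltage ratio = 10^(23.2/20) = 14.5.

14.5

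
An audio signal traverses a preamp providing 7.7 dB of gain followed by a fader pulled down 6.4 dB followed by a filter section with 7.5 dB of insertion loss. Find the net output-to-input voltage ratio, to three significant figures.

0.490

Net gain = 7.7 + (−6.4) + (−7.5) = -6.2 dB.
Voltage ratio = 10^(-6.2/20) = 0.490.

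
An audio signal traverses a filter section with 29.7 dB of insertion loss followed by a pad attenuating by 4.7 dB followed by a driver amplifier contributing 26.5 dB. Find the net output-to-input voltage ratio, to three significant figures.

Net gain = (−29.7) + (−4.7) + 26.5 = -7.9 dB.
Voltage ratio = 10^(-7.9/20) = 0.403.

0.403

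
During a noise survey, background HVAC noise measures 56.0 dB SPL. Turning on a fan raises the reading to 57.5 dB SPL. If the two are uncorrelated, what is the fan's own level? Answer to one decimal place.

Subtract intensities: L_src = 10·log₁₀(10^(L_total/10) − 10^(L_bg/10)).
L_src = 10·log₁₀(10^(57.5/10) − 10^(56.0/10)) = 10·log₁₀(164200) = 52.2 dB SPL.

52.2 dB SPL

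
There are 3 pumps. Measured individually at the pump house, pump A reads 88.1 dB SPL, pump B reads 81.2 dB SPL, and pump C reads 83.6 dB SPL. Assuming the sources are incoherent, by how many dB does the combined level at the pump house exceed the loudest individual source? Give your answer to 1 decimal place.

1.9 dB

Incoherent sources sum as intensities:
L_total = 10·log₁₀(10^(88.1/10) + 10^(81.2/10) + 10^(83.6/10)) = 90.03 dB SPL.
Excess over the loudest (88.1 dB): 90.03 − 88.1 = 1.9 dB.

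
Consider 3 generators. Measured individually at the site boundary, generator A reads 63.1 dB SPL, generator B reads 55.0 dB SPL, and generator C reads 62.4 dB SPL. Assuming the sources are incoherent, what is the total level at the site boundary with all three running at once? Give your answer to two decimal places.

Incoherent sources sum as intensities:
L_total = 10·log₁₀(10^(63.1/10) + 10^(55.0/10) + 10^(62.4/10)) = 10·log₁₀(4096000) = 66.12 dB SPL.

66.12 dB SPL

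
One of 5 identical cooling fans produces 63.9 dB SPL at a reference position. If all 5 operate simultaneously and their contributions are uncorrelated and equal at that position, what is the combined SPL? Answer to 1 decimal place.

70.9 dB SPL

5 equal incoherent sources raise the level by 10·log₁₀(5) = 6.99 dB.
L_total = 63.9 + 6.99 = 70.9 dB SPL.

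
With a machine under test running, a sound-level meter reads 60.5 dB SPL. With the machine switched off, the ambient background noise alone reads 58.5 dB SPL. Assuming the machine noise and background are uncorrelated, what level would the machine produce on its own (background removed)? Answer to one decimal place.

56.2 dB SPL

Subtract intensities: L_src = 10·log₁₀(10^(L_total/10) − 10^(L_bg/10)).
L_src = 10·log₁₀(10^(60.5/10) − 10^(58.5/10)) = 10·log₁₀(414100) = 56.2 dB SPL.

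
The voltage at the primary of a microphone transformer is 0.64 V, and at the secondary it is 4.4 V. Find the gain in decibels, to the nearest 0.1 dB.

For a voltage ratio, dB = 20·log₁₀(V₂/V₁).
20·log₁₀(4.4/0.64) = 20·log₁₀(6.875) = 16.7 dB.

16.7 dB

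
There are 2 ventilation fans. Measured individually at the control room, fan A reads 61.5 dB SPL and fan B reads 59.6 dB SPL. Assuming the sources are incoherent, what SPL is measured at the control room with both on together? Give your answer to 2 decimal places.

63.66 dB SPL

Uncorrelated sources add in intensity (power), not in dB.
L_total = 10·log₁₀(10^(61.5/10) + 10^(59.6/10)) = 10·log₁₀(2325000) = 63.66 dB SPL.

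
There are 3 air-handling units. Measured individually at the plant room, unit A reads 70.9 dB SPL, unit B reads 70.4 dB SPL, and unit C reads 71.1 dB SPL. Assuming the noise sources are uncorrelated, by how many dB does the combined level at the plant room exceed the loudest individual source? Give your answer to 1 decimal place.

Add the sources as powers (linear), then convert back to dB:
L_total = 10·log₁₀(10^(70.9/10) + 10^(70.4/10) + 10^(71.1/10)) = 75.58 dB SPL.
Excess over the loudest (71.1 dB): 75.58 − 71.1 = 4.5 dB.

4.5 dB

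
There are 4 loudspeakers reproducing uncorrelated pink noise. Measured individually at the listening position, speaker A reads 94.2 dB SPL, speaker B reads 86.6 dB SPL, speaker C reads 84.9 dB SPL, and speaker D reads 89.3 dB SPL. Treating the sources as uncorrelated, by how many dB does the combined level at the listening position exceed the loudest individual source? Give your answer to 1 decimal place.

2.1 dB

Incoherent sources sum as intensities:
L_total = 10·log₁₀(10^(94.2/10) + 10^(86.6/10) + 10^(84.9/10) + 10^(89.3/10)) = 96.28 dB SPL.
Excess over the loudest (94.2 dB): 96.28 − 94.2 = 2.1 dB.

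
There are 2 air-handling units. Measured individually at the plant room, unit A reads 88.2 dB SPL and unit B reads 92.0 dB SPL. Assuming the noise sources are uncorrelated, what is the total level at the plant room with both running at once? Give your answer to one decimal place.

Incoherent sources sum as intensities:
L_total = 10·log₁₀(10^(88.2/10) + 10^(92.0/10)) = 10·log₁₀(2246000000) = 93.5 dB SPL.

93.5 dB SPL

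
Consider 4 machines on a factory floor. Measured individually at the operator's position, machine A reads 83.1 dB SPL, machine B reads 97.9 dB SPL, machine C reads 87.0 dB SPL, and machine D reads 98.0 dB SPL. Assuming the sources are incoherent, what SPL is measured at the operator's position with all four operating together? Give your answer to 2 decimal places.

Add the sources as powers (linear), then convert back to dB:
L_total = 10·log₁₀(10^(83.1/10) + 10^(97.9/10) + 10^(87.0/10) + 10^(98.0/10)) = 10·log₁₀(13181000000) = 101.20 dB SPL.

101.20 dB SPL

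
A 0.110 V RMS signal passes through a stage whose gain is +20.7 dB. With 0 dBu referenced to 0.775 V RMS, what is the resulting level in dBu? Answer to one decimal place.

+3.7 dBu

Input level: 20·log₁₀(0.110/0.775) = -16.96 dBu.
Output: -16.96 + 20.7 = +3.7 dBu.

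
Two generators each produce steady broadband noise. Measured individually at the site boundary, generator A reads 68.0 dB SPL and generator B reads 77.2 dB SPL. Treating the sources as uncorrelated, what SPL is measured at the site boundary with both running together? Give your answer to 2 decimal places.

Uncorrelated sources add in intensity (power), not in dB.
L_total = 10·log₁₀(10^(68.0/10) + 10^(77.2/10)) = 10·log₁₀(58790000) = 77.69 dB SPL.

77.69 dB SPL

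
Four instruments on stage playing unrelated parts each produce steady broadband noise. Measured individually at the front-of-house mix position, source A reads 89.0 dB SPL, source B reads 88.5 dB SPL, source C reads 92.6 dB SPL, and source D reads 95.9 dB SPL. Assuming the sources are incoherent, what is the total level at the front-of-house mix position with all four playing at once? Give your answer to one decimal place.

98.6 dB SPL

Add the sources as powers (linear), then convert back to dB:
L_total = 10·log₁₀(10^(89.0/10) + 10^(88.5/10) + 10^(92.6/10) + 10^(95.9/10)) = 10·log₁₀(7212000000) = 98.6 dB SPL.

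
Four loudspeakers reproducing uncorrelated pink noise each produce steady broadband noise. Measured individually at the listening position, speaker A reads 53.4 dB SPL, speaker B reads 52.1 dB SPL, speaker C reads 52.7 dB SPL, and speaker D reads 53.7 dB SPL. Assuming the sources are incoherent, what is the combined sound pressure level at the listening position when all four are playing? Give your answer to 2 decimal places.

Add the sources as powers (linear), then convert back to dB:
L_total = 10·log₁₀(10^(53.4/10) + 10^(52.1/10) + 10^(52.7/10) + 10^(53.7/10)) = 10·log₁₀(801600) = 59.04 dB SPL.

59.04 dB SPL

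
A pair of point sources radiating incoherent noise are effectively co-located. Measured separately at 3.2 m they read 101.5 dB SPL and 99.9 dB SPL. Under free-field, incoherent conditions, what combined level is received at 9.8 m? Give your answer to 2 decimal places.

94.06 dB SPL

Combined at 3.2 m: 10·log₁₀(10^(101.5/10)+10^(99.9/10)) = 103.784 dB SPL.
Then apply −20·log₁₀(9.8/3.2) = -9.722 dB → 94.06 dB SPL.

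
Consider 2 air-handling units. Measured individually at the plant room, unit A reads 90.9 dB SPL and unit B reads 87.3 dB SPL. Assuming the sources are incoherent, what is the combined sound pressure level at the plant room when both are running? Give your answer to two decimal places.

92.47 dB SPL

Uncorrelated sources add in intensity (power), not in dB.
L_total = 10·log₁₀(10^(90.9/10) + 10^(87.3/10)) = 10·log₁₀(1767000000) = 92.47 dB SPL.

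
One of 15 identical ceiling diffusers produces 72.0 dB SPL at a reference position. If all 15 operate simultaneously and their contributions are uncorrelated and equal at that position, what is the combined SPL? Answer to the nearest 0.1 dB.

83.8 dB SPL

15 equal incoherent sources raise the level by 10·log₁₀(15) = 11.76 dB.
L_total = 72.0 + 11.76 = 83.8 dB SPL.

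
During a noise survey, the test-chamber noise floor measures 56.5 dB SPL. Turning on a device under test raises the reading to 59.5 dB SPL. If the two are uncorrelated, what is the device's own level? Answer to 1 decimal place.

Remove the background by subtracting linear intensities:
L_src = 10·log₁₀(10^(59.5/10) − 10^(56.5/10)) = 10·log₁₀(444600) = 56.5 dB SPL.

56.5 dB SPL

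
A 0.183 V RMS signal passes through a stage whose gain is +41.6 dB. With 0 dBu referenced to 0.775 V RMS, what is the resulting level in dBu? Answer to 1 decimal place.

Input level: 20·log₁₀(0.183/0.775) = -12.54 dBu.
Output: -12.54 + 41.6 = +29.1 dBu.

+29.1 dBu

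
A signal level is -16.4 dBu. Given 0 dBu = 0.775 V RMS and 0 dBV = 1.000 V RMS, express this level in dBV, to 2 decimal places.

-18.61 dBV

The offset between the scales is 20·log₁₀(0.775/1.000) = −2.214 dB.
So dBV = -16.4 − 2.214 = -18.61 dBV.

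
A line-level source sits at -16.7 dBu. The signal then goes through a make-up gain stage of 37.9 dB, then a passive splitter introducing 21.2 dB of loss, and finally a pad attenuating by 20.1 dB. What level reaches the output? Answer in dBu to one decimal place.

-20.1 dBu

Gain stages sum in dB:
-16.7 + 37.9 − 21.2 − 20.1 = -20.1 dBu.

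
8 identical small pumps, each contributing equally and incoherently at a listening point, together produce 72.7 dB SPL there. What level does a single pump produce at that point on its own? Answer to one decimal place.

8 equal incoherent sources add 10·log₁₀(8) = 9.03 dB over one source.
L_one = 72.7 − 9.03 = 63.7 dB SPL.

63.7 dB SPL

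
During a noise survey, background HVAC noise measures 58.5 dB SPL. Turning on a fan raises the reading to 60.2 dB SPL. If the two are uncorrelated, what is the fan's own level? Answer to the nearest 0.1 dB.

Background correction is a power subtraction:
L_src = 10·log₁₀(10^(60.2/10) − 10^(58.5/10)) = 10·log₁₀(339200) = 55.3 dB SPL.

55.3 dB SPL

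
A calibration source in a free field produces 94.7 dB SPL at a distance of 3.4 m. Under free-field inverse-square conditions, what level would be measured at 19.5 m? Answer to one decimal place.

Free-field point source: level drops by 20·log₁₀ of the distance ratio.
ΔL = −20·log₁₀(19.5/3.4) = -15.17 dB, so L₂ = 94.7 + (-15.17) = 79.5 dB SPL.

79.5 dB SPL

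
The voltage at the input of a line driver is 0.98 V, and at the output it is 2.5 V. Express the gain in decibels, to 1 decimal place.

Voltage is an amplitude quantity, so gain = 20·log₁₀(V_out/V_in).
20·log₁₀(2.5/0.98) = 20·log₁₀(2.551) = 8.1 dB.

8.1 dB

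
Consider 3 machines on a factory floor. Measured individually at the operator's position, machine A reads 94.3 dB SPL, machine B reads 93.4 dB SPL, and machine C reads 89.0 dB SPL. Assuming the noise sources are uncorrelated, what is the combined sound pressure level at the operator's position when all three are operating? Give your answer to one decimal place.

97.5 dB SPL

Add the sources as powers (linear), then convert back to dB:
L_total = 10·log₁₀(10^(94.3/10) + 10^(93.4/10) + 10^(89.0/10)) = 10·log₁₀(5674000000) = 97.5 dB SPL.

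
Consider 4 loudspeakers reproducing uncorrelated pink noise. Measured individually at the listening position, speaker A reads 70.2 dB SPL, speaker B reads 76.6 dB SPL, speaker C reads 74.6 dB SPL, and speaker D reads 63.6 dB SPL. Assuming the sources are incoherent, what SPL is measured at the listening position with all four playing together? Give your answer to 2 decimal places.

79.41 dB SPL

Uncorrelated sources add in intensity (power), not in dB.
L_total = 10·log₁₀(10^(70.2/10) + 10^(76.6/10) + 10^(74.6/10) + 10^(63.6/10)) = 10·log₁₀(87310000) = 79.41 dB SPL.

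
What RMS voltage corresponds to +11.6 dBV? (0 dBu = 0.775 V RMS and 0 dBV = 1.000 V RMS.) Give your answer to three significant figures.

V = 1.000 V × 10^(+11.6/20).
= 1.000 × 3.802 = 3.80 V.

3.80 V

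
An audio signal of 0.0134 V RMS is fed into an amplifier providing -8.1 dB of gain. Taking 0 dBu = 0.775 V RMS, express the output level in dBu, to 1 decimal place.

-43.3 dBu

Input level: 20·log₁₀(0.0134/0.775) = -35.24 dBu.
Output: -35.24 − 8.1 = -43.3 dBu.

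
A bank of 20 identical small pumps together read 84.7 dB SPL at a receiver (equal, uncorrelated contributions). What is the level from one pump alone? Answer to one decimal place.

20 equal incoherent sources add 10·log₁₀(20) = 13.01 dB over one source.
L_one = 84.7 − 13.01 = 71.7 dB SPL.

71.7 dB SPL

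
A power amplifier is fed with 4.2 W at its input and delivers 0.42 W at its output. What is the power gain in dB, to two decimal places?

-10.00 dB

Power ratio → dB uses the 10·log₁₀ form:
10·log₁₀(0.42/4.2) = 10·log₁₀(0.1000) = -10.00 dB.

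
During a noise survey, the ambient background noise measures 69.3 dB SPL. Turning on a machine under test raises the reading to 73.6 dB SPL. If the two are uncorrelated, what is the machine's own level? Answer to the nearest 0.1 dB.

Remove the background by subtracting linear intensities:
L_src = 10·log₁₀(10^(73.6/10) − 10^(69.3/10)) = 10·log₁₀(14400000) = 71.6 dB SPL.

71.6 dB SPL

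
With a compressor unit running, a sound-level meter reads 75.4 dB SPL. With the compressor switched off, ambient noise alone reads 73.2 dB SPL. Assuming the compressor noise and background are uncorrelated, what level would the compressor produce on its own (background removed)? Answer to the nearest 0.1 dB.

Subtract intensities: L_src = 10·log₁₀(10^(L_total/10) − 10^(L_bg/10)).
L_src = 10·log₁₀(10^(75.4/10) − 10^(73.2/10)) = 10·log₁₀(13780000) = 71.4 dB SPL.

71.4 dB SPL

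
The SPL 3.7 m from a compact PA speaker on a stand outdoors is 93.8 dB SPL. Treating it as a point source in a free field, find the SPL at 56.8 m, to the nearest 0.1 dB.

For a point source in a free field, ΔL = −20·log₁₀(d₂/d₁).
ΔL = −20·log₁₀(56.8/3.7) = -23.72 dB, so L₂ = 93.8 + (-23.72) = 70.1 dB SPL.

70.1 dB SPL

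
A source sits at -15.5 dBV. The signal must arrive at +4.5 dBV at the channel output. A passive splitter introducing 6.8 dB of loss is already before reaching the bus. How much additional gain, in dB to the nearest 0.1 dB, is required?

26.8 dB

The required make-up gain is the shortfall in the dB sum.
G = +4.5 − (-15.5) + 6.8 = 26.8 dB.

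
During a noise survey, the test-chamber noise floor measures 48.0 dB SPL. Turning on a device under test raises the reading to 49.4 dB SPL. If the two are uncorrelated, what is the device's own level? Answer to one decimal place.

43.8 dB SPL

Subtract intensities: L_src = 10·log₁₀(10^(L_total/10) − 10^(L_bg/10)).
L_src = 10·log₁₀(10^(49.4/10) − 10^(48.0/10)) = 10·log₁₀(24000) = 43.8 dB SPL.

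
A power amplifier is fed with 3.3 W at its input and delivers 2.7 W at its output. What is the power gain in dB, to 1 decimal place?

-0.9 dB

Power is a power quantity, so gain = 10·log₁₀(P_out/P_in).
10·log₁₀(2.7/3.3) = 10·log₁₀(0.8182) = -0.9 dB.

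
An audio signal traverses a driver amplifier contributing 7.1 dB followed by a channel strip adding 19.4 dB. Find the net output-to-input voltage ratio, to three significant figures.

21.1

Net gain = 7.1 + 19.4 = 26.5 dB.
Voltage ratio = 10^(26.5/20) = 21.1.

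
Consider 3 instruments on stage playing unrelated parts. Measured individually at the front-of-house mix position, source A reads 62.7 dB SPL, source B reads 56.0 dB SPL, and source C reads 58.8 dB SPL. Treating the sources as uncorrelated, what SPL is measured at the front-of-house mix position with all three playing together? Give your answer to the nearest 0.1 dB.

64.8 dB SPL

Uncorrelated sources add in intensity (power), not in dB.
L_total = 10·log₁₀(10^(62.7/10) + 10^(56.0/10) + 10^(58.8/10)) = 10·log₁₀(3019000) = 64.8 dB SPL.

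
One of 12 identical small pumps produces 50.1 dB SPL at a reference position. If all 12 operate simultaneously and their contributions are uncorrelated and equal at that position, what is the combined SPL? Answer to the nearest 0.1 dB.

12 equal incoherent sources raise the level by 10·log₁₀(12) = 10.79 dB.
L_total = 50.1 + 10.79 = 60.9 dB SPL.

60.9 dB SPL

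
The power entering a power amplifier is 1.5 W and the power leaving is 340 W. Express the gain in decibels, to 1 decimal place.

23.6 dB

For a power ratio, dB = 10·log₁₀(P₂/P₁).
10·log₁₀(340/1.5) = 10·log₁₀(226.7) = 23.6 dB.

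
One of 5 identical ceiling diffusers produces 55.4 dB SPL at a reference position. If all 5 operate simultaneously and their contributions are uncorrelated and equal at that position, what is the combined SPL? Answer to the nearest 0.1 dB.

5 equal incoherent sources raise the level by 10·log₁₀(5) = 6.99 dB.
L_total = 55.4 + 6.99 = 62.4 dB SPL.

62.4 dB SPL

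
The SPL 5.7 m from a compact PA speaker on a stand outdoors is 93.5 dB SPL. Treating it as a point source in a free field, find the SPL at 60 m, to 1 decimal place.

Inverse-square spreading gives ΔL = −20·log₁₀(d₂/d₁).
ΔL = −20·log₁₀(60/5.7) = -20.45 dB, so L₂ = 93.5 + (-20.45) = 73.1 dB SPL.

73.1 dB SPL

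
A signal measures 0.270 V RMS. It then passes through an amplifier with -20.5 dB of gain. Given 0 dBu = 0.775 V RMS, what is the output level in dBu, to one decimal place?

-29.7 dBu

Input level: 20·log₁₀(0.270/0.775) = -9.16 dBu.
Output: -9.16 − 20.5 = -29.7 dBu.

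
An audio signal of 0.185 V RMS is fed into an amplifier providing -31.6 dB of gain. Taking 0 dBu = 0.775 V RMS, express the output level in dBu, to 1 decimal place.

Input level: 20·log₁₀(0.185/0.775) = -12.44 dBu.
Output: -12.44 − 31.6 = -44.0 dBu.

-44.0 dBu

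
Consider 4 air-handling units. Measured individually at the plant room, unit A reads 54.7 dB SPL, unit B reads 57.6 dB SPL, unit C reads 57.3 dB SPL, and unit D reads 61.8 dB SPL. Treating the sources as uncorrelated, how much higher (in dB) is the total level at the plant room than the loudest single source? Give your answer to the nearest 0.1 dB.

2.9 dB

Add the sources as powers (linear), then convert back to dB:
L_total = 10·log₁₀(10^(54.7/10) + 10^(57.6/10) + 10^(57.3/10) + 10^(61.8/10)) = 64.66 dB SPL.
Excess over the loudest (61.8 dB): 64.66 − 61.8 = 2.9 dB.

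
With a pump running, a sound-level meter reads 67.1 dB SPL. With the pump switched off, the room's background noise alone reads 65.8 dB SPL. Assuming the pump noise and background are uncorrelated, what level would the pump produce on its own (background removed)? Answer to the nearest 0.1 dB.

61.2 dB SPL

Subtract intensities: L_src = 10·log₁₀(10^(L_total/10) − 10^(L_bg/10)).
L_src = 10·log₁₀(10^(67.1/10) − 10^(65.8/10)) = 10·log₁₀(1327000) = 61.2 dB SPL.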